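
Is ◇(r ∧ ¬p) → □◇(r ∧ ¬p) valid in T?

Tableau for the negation ¬(◇(r ∧ ¬p) → □◇(r ∧ ¬p)):
1. ¬(◇(r ∧ ¬p) → □◇(r ∧ ¬p)), u
2. ◇(r ∧ ¬p), u
3. ¬□◇(r ∧ ¬p), u
4. r ∧ ¬p, v
5. r, v
6. ¬p, v
7. ¬◇(r ∧ ¬p), w
8. ¬(r ∧ ¬p), w
9. p, w
Accessibility: uRu, uRv, uRw, vRv, wRw
The negation has an open branch (countermodel exists).

Invalid (countermodel exists)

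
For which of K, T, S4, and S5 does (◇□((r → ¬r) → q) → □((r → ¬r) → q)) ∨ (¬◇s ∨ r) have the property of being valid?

S5

S4-tableau for the negation ¬((◇□((r → ¬r) → q) → □((r → ¬r) → q)) ∨ (¬◇s ∨ r)):
1. ¬((◇□((r → ¬r) → q) → □((r → ¬r) → q)) ∨ (¬◇s ∨ r)), u
2. ¬(◇□((r → ¬r) → q) → □((r → ¬r) → q)), u
3. ¬(¬◇s ∨ r), u
4. ◇□((r → ¬r) → q), u
5. ¬□((r → ¬r) → q), u
6. ◇s, u
7. ¬r, u
8. □((r → ¬r) → q), v
9. (r → ¬r) → q, v
10. q, v
11. ¬((r → ¬r) → q), w
12. r → ¬r, w
13. ¬q, w
14. ¬r, w
15. s, x
Accessibility: uRu, uRv, uRw, uRx, vRv, wRw, xRx
Complete open branch: countermodel on an S4-frame, so not valid in S4, nor in K, T (the same frame is also a K-frame and a T-frame).
S5-tableau for the negation ¬((◇□((r → ¬r) → q) → □((r → ¬r) → q)) ∨ (¬◇s ∨ r)):
1. ¬((◇□((r → ¬r) → q) → □((r → ¬r) → q)) ∨ (¬◇s ∨ r)), u
2. ¬(◇□((r → ¬r) → q) → □((r → ¬r) → q)), u
3. ¬(¬◇s ∨ r), u
4. ◇□((r → ¬r) → q), u
5. ¬□((r → ¬r) → q), u
6. ◇s, u
7. ¬r, u
8. □((r → ¬r) → q), v
9. (r → ¬r) → q, u
10. (r → ¬r) → q, v
11. q, u
12. ¬(r → ¬r), v
13. r, v
14. ¬((r → ¬r) → q), w
15. r → ¬r, w
16. ¬q, w
17. (r → ¬r) → q, w
18. ¬r, w
19. ¬(r → ¬r), w
20. r, w
Accessibility: uRu, uRv, uRw, vRu, vRv, vRw, wRu, wRv, wRw
Branch closes: r and ¬r both at w.
Every branch closes (one shown): valid in S5.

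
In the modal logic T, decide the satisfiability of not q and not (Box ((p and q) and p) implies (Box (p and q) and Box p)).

Unsatisfiable

1. not q and not (Box ((p and q) and p) implies (Box (p and q) and Box p)), 0
2. not q, 0
3. not (Box ((p and q) and p) implies (Box (p and q) and Box p)), 0
4. Box ((p and q) and p), 0
5. not (Box (p and q) and Box p), 0
6. (p and q) and p, 0
7. p and q, 0
8. p, 0
9. q, 0
Accessibility: 0R0
Branch closes: q and not q both at 0.
(One branch shown.) All branches close.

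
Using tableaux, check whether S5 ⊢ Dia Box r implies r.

Valid in S5

Tableau for the negation not (Dia Box r implies r):
1. not (Dia Box r implies r), w0
2. Dia Box r, w0
3. not r, w0
4. Box r, w1
5. r, w0
Accessibility: w0Rw0, w0Rw1, w1Rw0, w1Rw1
Branch closes: r and not r both at w0.
All branches of the negation close; one closing branch shown above.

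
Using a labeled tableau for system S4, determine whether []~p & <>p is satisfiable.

1. []~p & <>p, u
2. []~p, u
3. <>p, u
4. ~p, u
5. p, v
6. ~p, v
Accessibility: uRu, uRv, vRv
Branch closes: p and ~p both at v.
All branches of the tableau close; one closing branch shown above.

Unsatisfiable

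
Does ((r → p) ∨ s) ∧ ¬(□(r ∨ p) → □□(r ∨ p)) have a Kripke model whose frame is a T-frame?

Satisfiable (open branch found)

1. ((r → p) ∨ s) ∧ ¬(□(r ∨ p) → □□(r ∨ p)), 0
2. (r → p) ∨ s, 0
3. ¬(□(r ∨ p) → □□(r ∨ p)), 0
4. □(r ∨ p), 0
5. ¬□□(r ∨ p), 0
6. r ∨ p, 0
7. s, 0
8. p, 0
9. ¬□(r ∨ p), 1
10. r ∨ p, 1
11. p, 1
12. ¬(r ∨ p), 2
13. ¬r, 2
14. ¬p, 2
Accessibility: 0R0, 0R1, 1R1, 1R2, 2R2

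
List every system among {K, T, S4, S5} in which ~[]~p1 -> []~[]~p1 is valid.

S5

S4-tableau for the negation ~(~[]~p1 -> []~[]~p1):
1. ~(~[]~p1 -> []~[]~p1), w0
2. ~[]~p1, w0
3. ~[]~[]~p1, w0
4. p1, w1
5. []~p1, w2
6. ~p1, w2
Accessibility: w0Rw0, w0Rw1, w0Rw2, w1Rw1, w2Rw2
Complete open branch: countermodel on an S4-frame, so not valid in S4, nor in K, T (the same frame is also a K-frame and a T-frame).
S5-tableau for the negation ~(~[]~p1 -> []~[]~p1):
1. ~(~[]~p1 -> []~[]~p1), w0
2. ~[]~p1, w0
3. ~[]~[]~p1, w0
4. p1, w1
5. []~p1, w2
6. ~p1, w0
7. ~p1, w1
Accessibility: w0Rw0, w0Rw1, w0Rw2, w1Rw0, w1Rw1, w1Rw2, w2Rw0, w2Rw1, w2Rw2
Branch closes: p1 and ~p1 both at w1.
Every branch closes (one shown): valid in S5.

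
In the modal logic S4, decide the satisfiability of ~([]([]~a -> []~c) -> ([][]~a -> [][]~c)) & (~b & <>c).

1. ~([]([]~a -> []~c) -> ([][]~a -> [][]~c)) & (~b & <>c), u
2. ~([]([]~a -> []~c) -> ([][]~a -> [][]~c)), u
3. ~b & <>c, u
4. []([]~a -> []~c), u
5. ~([][]~a -> [][]~c), u
6. ~b, u
7. <>c, u
8. [][]~a, u
9. ~[][]~c, u
10. []~a -> []~c, u
11. []~a, u
12. ~a, u
13. ~[]~a, u
14. c, v
15. []~a -> []~c, v
16. []~a, v
17. ~a, v
18. ~[]~a, v
19. ~[]~c, w
20. []~a -> []~c, w
21. []~a, w
22. ~a, w
23. []~c, w
24. ~c, w
25. a, x
26. []~a -> []~c, x
27. []~a, x
28. ~a, x
Accessibility: uRu, uRv, uRw, uRx, vRv, wRw, xRx
Branch closes: a and ~a both at x.
(One branch shown.) All branches close.

Unsatisfiable (every branch closes)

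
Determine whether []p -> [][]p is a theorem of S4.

Tableau for the negation ~([]p -> [][]p):
1. ~([]p -> [][]p), w0
2. []p, w0
3. ~[][]p, w0
4. p, w0
5. ~[]p, w1
6. p, w1
7. ~p, w2
8. p, w2
Accessibility: w0Rw0, w0Rw1, w0Rw2, w1Rw1, w1Rw2, w2Rw2
Branch closes: p and ~p both at w2.
All branches of the negation close; one closing branch shown above.

Valid in S4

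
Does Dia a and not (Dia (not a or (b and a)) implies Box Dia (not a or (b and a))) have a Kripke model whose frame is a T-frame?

Satisfiable

1. Dia a and not (Dia (not a or (b and a)) implies Box Dia (not a or (b and a))), u
2. Dia a, u   [and-rule on 1]
3. not (Dia (not a or (b and a)) implies Box Dia (not a or (b and a))), u   [and-rule on 1]
4. Dia (not a or (b and a)), u   [neg-implies-rule on 3]
5. not Box Dia (not a or (b and a)), u   [neg-implies-rule on 3]
6. a, v   [Dia-rule on 2: fresh world v, uRv]
7. not a or (b and a), w   [Dia-rule on 4: fresh world w, uRw]
8. b and a, w   [or-rule on 7 (branches; this branch)]
9. b, w   [and-rule on 8]
10. a, w   [and-rule on 8]
11. not Dia (not a or (b and a)), x   [neg-Box-rule on 5: fresh world x, uRx]
12. not (not a or (b and a)), x   [neg-Dia-rule on 11 via xRx]
13. a, x   [neg-or-rule on 12]
14. not (b and a), x   [neg-or-rule on 12]
15. not b, x   [neg-and-rule on 14 (branches; this branch)]
Accessibility: uRu, uRv, uRw, uRx, vRv, wRw, xRx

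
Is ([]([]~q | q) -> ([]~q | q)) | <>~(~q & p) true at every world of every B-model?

Tableau for the negation ~(([]([]~q | q) -> ([]~q | q)) | <>~(~q & p)):
1. ~(([]([]~q | q) -> ([]~q | q)) | <>~(~q & p)), 0
2. ~([]([]~q | q) -> ([]~q | q)), 0   [~|-rule on 1]
3. ~<>~(~q & p), 0   [~|-rule on 1]
4. []([]~q | q), 0   [~->-rule on 2]
5. ~([]~q | q), 0   [~->-rule on 2]
6. ~[]~q, 0   [~|-rule on 5]
7. ~q, 0   [~|-rule on 5]
8. ~q & p, 0   [~<>-rule on 3 via 0R0]
9. p, 0   [&-rule on 8]
10. []~q | q, 0   [[]-rule on 4 via 0R0]
11. []~q, 0   [|-rule on 10 (branches; this branch)]
12. q, 1   [~[]-rule on 6: fresh world 1, 0R1]
13. ~q & p, 1   [~<>-rule on 3 via 0R1]
14. ~q, 1   [&-rule on 13]
15. p, 1   [&-rule on 13]
Accessibility: 0R0, 0R1, 1R0, 1R1
Branch closes: q and ~q both at 1.
All branches of the negation close; one closing branch shown above.

Yes, valid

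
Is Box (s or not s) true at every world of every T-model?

Yes, valid

Tableau for the negation not Box (s or not s):
1. not Box (s or not s), 0
2. not (s or not s), 1
3. not s, 1
4. s, 1
Accessibility: 0R0, 0R1, 1R1
Branch closes: s and not s both at 1.
Every branch of the negation's tableau closes; the branch above is one of them.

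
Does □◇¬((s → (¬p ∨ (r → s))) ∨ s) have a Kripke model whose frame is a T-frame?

No, unsatisfiable

1. □◇¬((s → (¬p ∨ (r → s))) ∨ s), u
2. ◇¬((s → (¬p ∨ (r → s))) ∨ s), u
3. ¬((s → (¬p ∨ (r → s))) ∨ s), v
4. ¬(s → (¬p ∨ (r → s))), v
5. ¬s, v
6. s, v
7. ¬(¬p ∨ (r → s)), v
Accessibility: uRu, uRv, vRv
Branch closes: s and ¬s both at v.
Every branch closes; the branch above is one of them.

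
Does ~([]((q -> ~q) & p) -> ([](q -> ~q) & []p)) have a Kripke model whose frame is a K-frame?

No, unsatisfiable

1. ~([]((q -> ~q) & p) -> ([](q -> ~q) & []p)), w0
2. []((q -> ~q) & p), w0   [~->-rule on 1]
3. ~([](q -> ~q) & []p), w0   [~->-rule on 1]
4. ~[](q -> ~q), w0   [~&-rule on 3 (branches; this branch)]
5. ~(q -> ~q), w1   [~[]-rule on 4: fresh world w1, w0Rw1]
6. q, w1   [~->-rule on 5]
7. (q -> ~q) & p, w1   [[]-rule on 2 via w0Rw1]
8. q -> ~q, w1   [&-rule on 7]
9. p, w1   [&-rule on 7]
10. ~q, w1   [->-rule on 8 (branches; this branch)]
Accessibility: w0Rw1
Branch closes: q and ~q both at w1.
Every branch closes; the branch above is one of them.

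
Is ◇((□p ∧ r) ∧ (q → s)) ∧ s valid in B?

No, not valid

Tableau for the negation ¬(◇((□p ∧ r) ∧ (q → s)) ∧ s):
1. ¬(◇((□p ∧ r) ∧ (q → s)) ∧ s), w0
2. ¬s, w0
Accessibility: w0Rw0
The negation has an open branch (countermodel exists).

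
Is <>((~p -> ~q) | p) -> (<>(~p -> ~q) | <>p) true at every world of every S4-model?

Valid

Tableau for the negation ~(<>((~p -> ~q) | p) -> (<>(~p -> ~q) | <>p)):
1. ~(<>((~p -> ~q) | p) -> (<>(~p -> ~q) | <>p)), u
2. <>((~p -> ~q) | p), u
3. ~(<>(~p -> ~q) | <>p), u
4. ~<>(~p -> ~q), u
5. ~<>p, u
6. ~(~p -> ~q), u
7. ~p, u
8. q, u
9. (~p -> ~q) | p, v
10. ~(~p -> ~q), v
11. ~p, v
12. q, v
13. ~p -> ~q, v
14. ~q, v
Accessibility: uRu, uRv, vRv
Branch closes: q and ~q both at v.
Every branch of the negation's tableau closes; the branch above is one of them.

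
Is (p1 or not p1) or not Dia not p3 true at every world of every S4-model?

Yes, valid

Tableau for the negation not ((p1 or not p1) or not Dia not p3):
1. not ((p1 or not p1) or not Dia not p3), w0
2. not (p1 or not p1), w0
3. Dia not p3, w0
4. not p1, w0
5. p1, w0
Accessibility: w0Rw0
Branch closes: p1 and not p1 both at w0.
All branches of the negation close; one closing branch shown above.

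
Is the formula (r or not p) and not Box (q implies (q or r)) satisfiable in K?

1. (r or not p) and not Box (q implies (q or r)), u
2. r or not p, u
3. not Box (q implies (q or r)), u
4. not p, u
5. not (q implies (q or r)), v
6. q, v
7. not (q or r), v
8. not q, v
9. not r, v
Accessibility: uRv
Branch closes: q and not q both at v.
All branches of the tableau close; one closing branch shown above.

Unsatisfiable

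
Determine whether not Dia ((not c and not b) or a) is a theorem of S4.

No, not valid

Tableau for the negation Dia ((not c and not b) or a):
1. Dia ((not c and not b) or a), u
2. (not c and not b) or a, v
3. a, v
Accessibility: uRu, uRv, vRv
The negation has an open branch (countermodel exists).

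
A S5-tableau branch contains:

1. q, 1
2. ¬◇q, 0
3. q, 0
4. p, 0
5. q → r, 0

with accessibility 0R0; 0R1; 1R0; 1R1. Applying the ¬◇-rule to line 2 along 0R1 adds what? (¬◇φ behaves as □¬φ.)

¬◇φ behaves as □¬φ: propagate the negated body to each accessible world.

¬q, 1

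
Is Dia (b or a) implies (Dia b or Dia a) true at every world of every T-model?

Tableau for the negation not (Dia (b or a) implies (Dia b or Dia a)):
1. not (Dia (b or a) implies (Dia b or Dia a)), 0
2. Dia (b or a), 0
3. not (Dia b or Dia a), 0
4. not Dia b, 0
5. not Dia a, 0
6. not b, 0
7. not a, 0
8. b or a, 1
9. not b, 1
10. not a, 1
11. a, 1
Accessibility: 0R0, 0R1, 1R1
Branch closes: a and not a both at 1.
Every branch of the negation's tableau closes; the branch above is one of them.

Valid in T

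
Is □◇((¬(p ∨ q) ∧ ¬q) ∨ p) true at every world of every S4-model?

Invalid (countermodel exists)

Tableau for the negation ¬□◇((¬(p ∨ q) ∧ ¬q) ∨ p):
1. ¬□◇((¬(p ∨ q) ∧ ¬q) ∨ p), w0
2. ¬◇((¬(p ∨ q) ∧ ¬q) ∨ p), w1
3. ¬((¬(p ∨ q) ∧ ¬q) ∨ p), w1
4. ¬(¬(p ∨ q) ∧ ¬q), w1
5. ¬p, w1
6. q, w1
Accessibility: w0Rw0, w0Rw1, w1Rw1
The negation has an open branch (countermodel exists).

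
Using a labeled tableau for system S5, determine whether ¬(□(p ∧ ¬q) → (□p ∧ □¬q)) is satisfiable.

Unsatisfiable (every branch closes)

1. ¬(□(p ∧ ¬q) → (□p ∧ □¬q)), 0
2. □(p ∧ ¬q), 0   [¬→-rule on 1]
3. ¬(□p ∧ □¬q), 0   [¬→-rule on 1]
4. p ∧ ¬q, 0   [□-rule on 2 via 0R0]
5. p, 0   [∧-rule on 4]
6. ¬q, 0   [∧-rule on 4]
7. ¬□¬q, 0   [¬∧-rule on 3 (branches; this branch)]
8. q, 1   [¬□-rule on 7: fresh world 1, 0R1]
9. p ∧ ¬q, 1   [□-rule on 2 via 0R1]
10. p, 1   [∧-rule on 9]
11. ¬q, 1   [∧-rule on 9]
Accessibility: 0R0, 0R1, 1R0, 1R1
Branch closes: q and ¬q both at 1.
All branches of the tableau close; one closing branch shown above.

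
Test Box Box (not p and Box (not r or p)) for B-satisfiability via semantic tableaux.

Satisfiable

1. Box Box (not p and Box (not r or p)), u
2. Box (not p and Box (not r or p)), u
3. not p and Box (not r or p), u
4. not p, u
5. Box (not r or p), u
6. not r or p, u
7. not r, u
Accessibility: uRu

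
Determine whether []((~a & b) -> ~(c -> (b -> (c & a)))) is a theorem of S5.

Tableau for the negation ~[]((~a & b) -> ~(c -> (b -> (c & a)))):
1. ~[]((~a & b) -> ~(c -> (b -> (c & a)))), 0
2. ~((~a & b) -> ~(c -> (b -> (c & a)))), 1   [~[]-rule on 1: fresh world 1, 0R1]
3. ~a & b, 1   [~->-rule on 2]
4. c -> (b -> (c & a)), 1   [~->-rule on 2]
5. ~a, 1   [&-rule on 3]
6. b, 1   [&-rule on 3]
7. ~c, 1   [->-rule on 4 (branches; this branch)]
Accessibility: 0R0, 0R1, 1R0, 1R1
The negation has an open branch (countermodel exists).

No, not valid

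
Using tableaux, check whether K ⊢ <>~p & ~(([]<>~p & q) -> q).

Tableau for the negation ~(<>~p & ~(([]<>~p & q) -> q)):
1. ~(<>~p & ~(([]<>~p & q) -> q)), u
2. ([]<>~p & q) -> q, u
3. q, u
The negation has an open branch (countermodel exists).

No, not valid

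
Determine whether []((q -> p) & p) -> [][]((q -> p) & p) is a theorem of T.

Invalid (countermodel exists)

Tableau for the negation ~([]((q -> p) & p) -> [][]((q -> p) & p)):
1. ~([]((q -> p) & p) -> [][]((q -> p) & p)), u
2. []((q -> p) & p), u
3. ~[][]((q -> p) & p), u
4. (q -> p) & p, u
5. q -> p, u
6. p, u
7. ~[]((q -> p) & p), v
8. (q -> p) & p, v
9. q -> p, v
10. p, v
11. ~((q -> p) & p), w
12. ~p, w
Accessibility: uRu, uRv, vRv, vRw, wRw
The negation has an open branch (countermodel exists).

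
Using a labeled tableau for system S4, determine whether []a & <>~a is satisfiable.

Unsatisfiable (every branch closes)

1. []a & <>~a, w0
2. []a, w0   [&-rule on 1]
3. <>~a, w0   [&-rule on 1]
4. a, w0   [[]-rule on 2 via w0Rw0]
5. ~a, w1   [<>-rule on 3: fresh world w1, w0Rw1]
6. a, w1   [[]-rule on 2 via w0Rw1]
Accessibility: w0Rw0, w0Rw1, w1Rw1
Branch closes: a and ~a both at w1.
Every branch closes; the branch above is one of them.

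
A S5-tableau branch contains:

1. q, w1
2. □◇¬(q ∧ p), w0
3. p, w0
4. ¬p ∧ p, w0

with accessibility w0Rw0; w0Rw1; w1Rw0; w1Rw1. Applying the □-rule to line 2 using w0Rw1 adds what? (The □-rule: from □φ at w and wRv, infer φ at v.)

◇¬(q ∧ p), w1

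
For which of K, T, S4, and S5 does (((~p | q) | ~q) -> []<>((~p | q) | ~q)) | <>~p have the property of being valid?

K-tableau for the negation ~((((~p | q) | ~q) -> []<>((~p | q) | ~q)) | <>~p):
1. ~((((~p | q) | ~q) -> []<>((~p | q) | ~q)) | <>~p), w0
2. ~(((~p | q) | ~q) -> []<>((~p | q) | ~q)), w0
3. ~<>~p, w0
4. (~p | q) | ~q, w0
5. ~[]<>((~p | q) | ~q), w0
6. ~q, w0
7. ~<>((~p | q) | ~q), w1
8. p, w1
Accessibility: w0Rw1
Complete open branch: countermodel on a K-frame, so not valid in K.
T-tableau for the negation ~((((~p | q) | ~q) -> []<>((~p | q) | ~q)) | <>~p):
1. ~((((~p | q) | ~q) -> []<>((~p | q) | ~q)) | <>~p), w0
2. ~(((~p | q) | ~q) -> []<>((~p | q) | ~q)), w0
3. ~<>~p, w0
4. (~p | q) | ~q, w0
5. ~[]<>((~p | q) | ~q), w0
6. p, w0
7. ~p | q, w0
8. q, w0
9. ~<>((~p | q) | ~q), w1
10. p, w1
11. ~((~p | q) | ~q), w1
12. ~(~p | q), w1
13. q, w1
14. ~q, w1
Accessibility: w0Rw0, w0Rw1, w1Rw1
Branch closes: q and ~q both at w1.
Every branch closes (one shown): valid in T, hence also in S4, S5 (every theorem of T is a theorem of S4 and S5).

T, S4, S5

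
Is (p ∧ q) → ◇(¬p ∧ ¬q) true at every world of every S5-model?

Not valid

Tableau for the negation ¬((p ∧ q) → ◇(¬p ∧ ¬q)):
1. ¬((p ∧ q) → ◇(¬p ∧ ¬q)), u
2. p ∧ q, u   [¬→-rule on 1]
3. ¬◇(¬p ∧ ¬q), u   [¬→-rule on 1]
4. p, u   [∧-rule on 2]
5. q, u   [∧-rule on 2]
6. ¬(¬p ∧ ¬q), u   [¬◇-rule on 3 via uRu]
Accessibility: uRu
The negation has an open branch (countermodel exists).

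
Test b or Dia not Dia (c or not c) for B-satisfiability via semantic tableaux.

1. b or Dia not Dia (c or not c), u
2. b, u
Accessibility: uRu

Satisfiable (open branch found)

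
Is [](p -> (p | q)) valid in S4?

Yes, valid

Tableau for the negation ~[](p -> (p | q)):
1. ~[](p -> (p | q)), 0
2. ~(p -> (p | q)), 1
3. p, 1
4. ~(p | q), 1
5. ~p, 1
6. ~q, 1
Accessibility: 0R0, 0R1, 1R1
Branch closes: p and ~p both at 1.
Every branch of the negation's tableau closes; the branch above is one of them.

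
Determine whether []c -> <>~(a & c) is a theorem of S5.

Tableau for the negation ~([]c -> <>~(a & c)):
1. ~([]c -> <>~(a & c)), u
2. []c, u   [~->-rule on 1]
3. ~<>~(a & c), u   [~->-rule on 1]
4. c, u   [[]-rule on 2 via uRu]
5. a & c, u   [~<>-rule on 3 via uRu]
6. a, u   [&-rule on 5]
Accessibility: uRu
The negation has an open branch (countermodel exists).

Invalid (countermodel exists)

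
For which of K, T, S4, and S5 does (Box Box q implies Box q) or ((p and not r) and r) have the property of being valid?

K-tableau for the negation not ((Box Box q implies Box q) or ((p and not r) and r)):
1. not ((Box Box q implies Box q) or ((p and not r) and r)), 0
2. not (Box Box q implies Box q), 0
3. not ((p and not r) and r), 0
4. Box Box q, 0
5. not Box q, 0
6. not r, 0
7. not q, 1
8. Box q, 1
Accessibility: 0R1
Complete open branch: countermodel on a K-frame, so not valid in K.
T-tableau for the negation not ((Box Box q implies Box q) or ((p and not r) and r)):
1. not ((Box Box q implies Box q) or ((p and not r) and r)), 0
2. not (Box Box q implies Box q), 0
3. not ((p and not r) and r), 0
4. Box Box q, 0
5. not Box q, 0
6. Box q, 0
7. q, 0
8. not (p and not r), 0
9. r, 0
10. not q, 1
11. Box q, 1
12. q, 1
Accessibility: 0R0, 0R1, 1R1
Branch closes: q and not q both at 1.
Every branch closes (one shown): valid in T, hence also in S4, S5 (every theorem of T is a theorem of S4 and S5).

T, S4, S5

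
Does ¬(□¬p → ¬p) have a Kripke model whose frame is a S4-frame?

1. ¬(□¬p → ¬p), u
2. □¬p, u
3. p, u
4. ¬p, u
Accessibility: uRu
Branch closes: p and ¬p both at u.
Every branch closes; the branch above is one of them.

Unsatisfiable (every branch closes)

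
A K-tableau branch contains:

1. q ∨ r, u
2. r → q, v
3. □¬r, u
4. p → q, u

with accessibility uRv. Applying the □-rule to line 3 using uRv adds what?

¬r, v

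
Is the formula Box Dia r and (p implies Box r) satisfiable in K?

1. Box Dia r and (p implies Box r), 0
2. Box Dia r, 0
3. p implies Box r, 0
4. Box r, 0

Satisfiable (open branch found)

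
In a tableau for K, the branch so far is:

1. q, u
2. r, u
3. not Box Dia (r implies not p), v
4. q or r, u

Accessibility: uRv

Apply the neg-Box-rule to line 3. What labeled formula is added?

a fresh world w with vRw, and not Dia (r implies not p) at w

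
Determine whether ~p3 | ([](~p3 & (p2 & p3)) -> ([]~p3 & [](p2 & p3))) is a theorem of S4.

Valid

Tableau for the negation ~(~p3 | ([](~p3 & (p2 & p3)) -> ([]~p3 & [](p2 & p3)))):
1. ~(~p3 | ([](~p3 & (p2 & p3)) -> ([]~p3 & [](p2 & p3)))), 0
2. p3, 0
3. ~([](~p3 & (p2 & p3)) -> ([]~p3 & [](p2 & p3))), 0
4. [](~p3 & (p2 & p3)), 0
5. ~([]~p3 & [](p2 & p3)), 0
6. ~p3 & (p2 & p3), 0
7. ~p3, 0
8. p2 & p3, 0
Accessibility: 0R0
Branch closes: p3 and ~p3 both at 0.
Every branch of the negation's tableau closes; the branch above is one of them.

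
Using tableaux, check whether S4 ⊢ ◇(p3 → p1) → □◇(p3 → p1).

Invalid (countermodel exists)

Tableau for the negation ¬(◇(p3 → p1) → □◇(p3 → p1)):
1. ¬(◇(p3 → p1) → □◇(p3 → p1)), u
2. ◇(p3 → p1), u
3. ¬□◇(p3 → p1), u
4. p3 → p1, v
5. p1, v
6. ¬◇(p3 → p1), w
7. ¬(p3 → p1), w
8. p3, w
9. ¬p1, w
Accessibility: uRu, uRv, uRw, vRv, wRw
The negation has an open branch (countermodel exists).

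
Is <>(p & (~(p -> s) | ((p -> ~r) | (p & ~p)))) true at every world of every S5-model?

No, not valid

Tableau for the negation ~<>(p & (~(p -> s) | ((p -> ~r) | (p & ~p)))):
1. ~<>(p & (~(p -> s) | ((p -> ~r) | (p & ~p)))), u
2. ~(p & (~(p -> s) | ((p -> ~r) | (p & ~p)))), u
3. ~(~(p -> s) | ((p -> ~r) | (p & ~p))), u
4. p -> s, u
5. ~((p -> ~r) | (p & ~p)), u
6. ~(p -> ~r), u
7. ~(p & ~p), u
8. p, u
9. r, u
10. s, u
Accessibility: uRu
The negation has an open branch (countermodel exists).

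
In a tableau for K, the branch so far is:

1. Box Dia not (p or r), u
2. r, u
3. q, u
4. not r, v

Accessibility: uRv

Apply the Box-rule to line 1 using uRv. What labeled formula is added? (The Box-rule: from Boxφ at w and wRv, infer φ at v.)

Dia not (p or r), v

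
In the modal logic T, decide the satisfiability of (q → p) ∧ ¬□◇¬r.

Satisfiable (open branch found)

1. (q → p) ∧ ¬□◇¬r, u
2. q → p, u
3. ¬□◇¬r, u
4. p, u
5. ¬◇¬r, v
6. r, v
Accessibility: uRu, uRv, vRv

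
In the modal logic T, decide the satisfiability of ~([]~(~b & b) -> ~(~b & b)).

1. ~([]~(~b & b) -> ~(~b & b)), w0
2. []~(~b & b), w0   [~->-rule on 1]
3. ~b & b, w0   [~->-rule on 1]
4. ~b, w0   [&-rule on 3]
5. b, w0   [&-rule on 3]
Accessibility: w0Rw0
Branch closes: b and ~b both at w0.
All branches of the tableau close; one closing branch shown above.

No, unsatisfiable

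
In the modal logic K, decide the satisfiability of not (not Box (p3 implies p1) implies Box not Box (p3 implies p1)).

1. not (not Box (p3 implies p1) implies Box not Box (p3 implies p1)), 0
2. not Box (p3 implies p1), 0
3. not Box not Box (p3 implies p1), 0
4. not (p3 implies p1), 1
5. p3, 1
6. not p1, 1
7. Box (p3 implies p1), 2
Accessibility: 0R1, 0R2

Yes, satisfiable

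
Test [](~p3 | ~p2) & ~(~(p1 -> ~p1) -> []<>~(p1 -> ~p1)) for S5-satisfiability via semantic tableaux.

1. [](~p3 | ~p2) & ~(~(p1 -> ~p1) -> []<>~(p1 -> ~p1)), u
2. [](~p3 | ~p2), u
3. ~(~(p1 -> ~p1) -> []<>~(p1 -> ~p1)), u
4. ~(p1 -> ~p1), u
5. ~[]<>~(p1 -> ~p1), u
6. p1, u
7. ~p3 | ~p2, u
8. ~p2, u
9. ~<>~(p1 -> ~p1), v
10. ~p3 | ~p2, v
11. p1 -> ~p1, u
12. p1 -> ~p1, v
13. ~p2, v
14. ~p1, u
Accessibility: uRu, uRv, vRu, vRv
Branch closes: p1 and ~p1 both at u.
(One branch shown.) All branches close.

Unsatisfiable (every branch closes)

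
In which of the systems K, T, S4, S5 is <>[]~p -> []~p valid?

S5

S5-tableau for the negation ~(<>[]~p -> []~p):
1. ~(<>[]~p -> []~p), 0
2. <>[]~p, 0
3. ~[]~p, 0
4. []~p, 1
5. ~p, 0
6. ~p, 1
7. p, 2
8. ~p, 2
Accessibility: 0R0, 0R1, 0R2, 1R0, 1R1, 1R2, 2R0, 2R1, 2R2
Branch closes: p and ~p both at 2.
Every branch closes (one shown): valid in S5.
S4-tableau for the negation ~(<>[]~p -> []~p):
1. ~(<>[]~p -> []~p), 0
2. <>[]~p, 0
3. ~[]~p, 0
4. []~p, 1
5. ~p, 1
6. p, 2
Accessibility: 0R0, 0R1, 0R2, 1R1, 2R2
Complete open branch: countermodel on an S4-frame, so not valid in S4, nor in K, T (the same frame is also a K-frame and a T-frame).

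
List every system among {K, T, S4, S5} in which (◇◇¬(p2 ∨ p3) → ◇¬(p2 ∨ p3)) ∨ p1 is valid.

S4, S5

T-tableau for the negation ¬((◇◇¬(p2 ∨ p3) → ◇¬(p2 ∨ p3)) ∨ p1):
1. ¬((◇◇¬(p2 ∨ p3) → ◇¬(p2 ∨ p3)) ∨ p1), w0
2. ¬(◇◇¬(p2 ∨ p3) → ◇¬(p2 ∨ p3)), w0
3. ¬p1, w0
4. ◇◇¬(p2 ∨ p3), w0
5. ¬◇¬(p2 ∨ p3), w0
6. p2 ∨ p3, w0
7. p3, w0
8. ◇¬(p2 ∨ p3), w1
9. p2 ∨ p3, w1
10. p3, w1
11. ¬(p2 ∨ p3), w2
12. ¬p2, w2
13. ¬p3, w2
Accessibility: w0Rw0, w0Rw1, w1Rw1, w1Rw2, w2Rw2
Complete open branch: countermodel on a T-frame, so not valid in T, nor in K (the same frame is also a K-frame).
S4-tableau for the negation ¬((◇◇¬(p2 ∨ p3) → ◇¬(p2 ∨ p3)) ∨ p1):
1. ¬((◇◇¬(p2 ∨ p3) → ◇¬(p2 ∨ p3)) ∨ p1), w0
2. ¬(◇◇¬(p2 ∨ p3) → ◇¬(p2 ∨ p3)), w0
3. ¬p1, w0
4. ◇◇¬(p2 ∨ p3), w0
5. ¬◇¬(p2 ∨ p3), w0
6. p2 ∨ p3, w0
7. p3, w0
8. ◇¬(p2 ∨ p3), w1
9. p2 ∨ p3, w1
10. p3, w1
11. ¬(p2 ∨ p3), w2
12. ¬p2, w2
13. ¬p3, w2
14. p2 ∨ p3, w2
15. p3, w2
Accessibility: w0Rw0, w0Rw1, w0Rw2, w1Rw1, w1Rw2, w2Rw2
Branch closes: p3 and ¬p3 both at w2.
Every branch closes (one shown): valid in S4, hence also in S5 (every theorem of S4 is a theorem of S5).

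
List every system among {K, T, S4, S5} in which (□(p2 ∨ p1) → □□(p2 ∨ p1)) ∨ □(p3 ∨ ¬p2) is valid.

S4-tableau for the negation ¬((□(p2 ∨ p1) → □□(p2 ∨ p1)) ∨ □(p3 ∨ ¬p2)):
1. ¬((□(p2 ∨ p1) → □□(p2 ∨ p1)) ∨ □(p3 ∨ ¬p2)), u
2. ¬(□(p2 ∨ p1) → □□(p2 ∨ p1)), u   [¬∨-rule on 1]
3. ¬□(p3 ∨ ¬p2), u   [¬∨-rule on 1]
4. □(p2 ∨ p1), u   [¬→-rule on 2]
5. ¬□□(p2 ∨ p1), u   [¬→-rule on 2]
6. p2 ∨ p1, u   [□-rule on 4 via uRu]
7. p1, u   [∨-rule on 6 (branches; this branch)]
8. ¬(p3 ∨ ¬p2), v   [¬□-rule on 3: fresh world v, uRv]
9. ¬p3, v   [¬∨-rule on 8]
10. p2, v   [¬∨-rule on 8]
11. p2 ∨ p1, v   [□-rule on 4 via uRv]
12. p1, v   [∨-rule on 11 (branches; this branch)]
13. ¬□(p2 ∨ p1), w   [¬□-rule on 5: fresh world w, uRw]
14. p2 ∨ p1, w   [□-rule on 4 via uRw]
15. p1, w   [∨-rule on 14 (branches; this branch)]
16. ¬(p2 ∨ p1), x   [¬□-rule on 13: fresh world x, wRx]
17. ¬p2, x   [¬∨-rule on 16]
18. ¬p1, x   [¬∨-rule on 16]
19. p2 ∨ p1, x   [□-rule on 4 via uRx]
20. p1, x   [∨-rule on 19 (branches; this branch)]
Accessibility: uRu, uRv, uRw, uRx, vRv, wRw, wRx, xRx
Branch closes: p1 and ¬p1 both at x.
Every branch closes (one shown): valid in S4, hence also in S5 (every theorem of S4 is a theorem of S5).
T-tableau for the negation ¬((□(p2 ∨ p1) → □□(p2 ∨ p1)) ∨ □(p3 ∨ ¬p2)):
1. ¬((□(p2 ∨ p1) → □□(p2 ∨ p1)) ∨ □(p3 ∨ ¬p2)), u
2. ¬(□(p2 ∨ p1) → □□(p2 ∨ p1)), u   [¬∨-rule on 1]
3. ¬□(p3 ∨ ¬p2), u   [¬∨-rule on 1]
4. □(p2 ∨ p1), u   [¬→-rule on 2]
5. ¬□□(p2 ∨ p1), u   [¬→-rule on 2]
6. p2 ∨ p1, u   [□-rule on 4 via uRu]
7. p1, u   [∨-rule on 6 (branches; this branch)]
8. ¬(p3 ∨ ¬p2), v   [¬□-rule on 3: fresh world v, uRv]
9. ¬p3, v   [¬∨-rule on 8]
10. p2, v   [¬∨-rule on 8]
11. p2 ∨ p1, v   [□-rule on 4 via uRv]
12. p1, v   [∨-rule on 11 (branches; this branch)]
13. ¬□(p2 ∨ p1), w   [¬□-rule on 5: fresh world w, uRw]
14. p2 ∨ p1, w   [□-rule on 4 via uRw]
15. p1, w   [∨-rule on 14 (branches; this branch)]
16. ¬(p2 ∨ p1), x   [¬□-rule on 13: fresh world x, wRx]
17. ¬p2, x   [¬∨-rule on 16]
18. ¬p1, x   [¬∨-rule on 16]
Accessibility: uRu, uRv, uRw, vRv, wRw, wRx, xRx
Complete open branch: countermodel on a T-frame, so not valid in T, nor in K (the same frame is also a K-frame).

S4, S5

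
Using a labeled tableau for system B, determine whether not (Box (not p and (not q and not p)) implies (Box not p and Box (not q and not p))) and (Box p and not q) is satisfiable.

1. not (Box (not p and (not q and not p)) implies (Box not p and Box (not q and not p))) and (Box p and not q), u
2. not (Box (not p and (not q and not p)) implies (Box not p and Box (not q and not p))), u
3. Box p and not q, u
4. Box (not p and (not q and not p)), u
5. not (Box not p and Box (not q and not p)), u
6. Box p, u
7. not q, u
8. not p and (not q and not p), u
9. not p, u
10. not q and not p, u
11. p, u
Accessibility: uRu
Branch closes: p and not p both at u.
All branches of the tableau close; one closing branch shown above.

No, unsatisfiable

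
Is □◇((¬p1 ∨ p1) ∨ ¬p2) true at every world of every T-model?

Tableau for the negation ¬□◇((¬p1 ∨ p1) ∨ ¬p2):
1. ¬□◇((¬p1 ∨ p1) ∨ ¬p2), w0
2. ¬◇((¬p1 ∨ p1) ∨ ¬p2), w1
3. ¬((¬p1 ∨ p1) ∨ ¬p2), w1
4. ¬(¬p1 ∨ p1), w1
5. p2, w1
6. p1, w1
7. ¬p1, w1
Accessibility: w0Rw0, w0Rw1, w1Rw1
Branch closes: p1 and ¬p1 both at w1.
All branches of the negation close; one closing branch shown above.

Valid in T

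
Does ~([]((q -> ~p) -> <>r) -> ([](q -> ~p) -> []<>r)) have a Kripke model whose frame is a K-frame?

1. ~([]((q -> ~p) -> <>r) -> ([](q -> ~p) -> []<>r)), 0
2. []((q -> ~p) -> <>r), 0   [~->-rule on 1]
3. ~([](q -> ~p) -> []<>r), 0   [~->-rule on 1]
4. [](q -> ~p), 0   [~->-rule on 3]
5. ~[]<>r, 0   [~->-rule on 3]
6. ~<>r, 1   [~[]-rule on 5: fresh world 1, 0R1]
7. (q -> ~p) -> <>r, 1   [[]-rule on 2 via 0R1]
8. q -> ~p, 1   [[]-rule on 4 via 0R1]
9. <>r, 1   [->-rule on 7 (branches; this branch)]
10. ~p, 1   [->-rule on 8 (branches; this branch)]
11. r, 2   [<>-rule on 9: fresh world 2, 1R2]
12. ~r, 2   [~<>-rule on 6 via 1R2]
Accessibility: 0R1, 1R2
Branch closes: r and ~r both at 2.
Every branch closes; the branch above is one of them.

Unsatisfiable (every branch closes)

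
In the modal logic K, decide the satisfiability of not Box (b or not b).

1. not Box (b or not b), 0
2. not (b or not b), 1
3. not b, 1
4. b, 1
Accessibility: 0R1
Branch closes: b and not b both at 1.
(One branch shown.) All branches close.

No, unsatisfiable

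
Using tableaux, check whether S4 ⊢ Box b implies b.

Tableau for the negation not (Box b implies b):
1. not (Box b implies b), u
2. Box b, u
3. not b, u
4. b, u
Accessibility: uRu
Branch closes: b and not b both at u.
All branches of the negation close; one closing branch shown above.

Valid in S4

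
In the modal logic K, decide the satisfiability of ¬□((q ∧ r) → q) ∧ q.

Unsatisfiable (every branch closes)

1. ¬□((q ∧ r) → q) ∧ q, u
2. ¬□((q ∧ r) → q), u
3. q, u
4. ¬((q ∧ r) → q), v
5. q ∧ r, v
6. ¬q, v
7. q, v
8. r, v
Accessibility: uRv
Branch closes: q and ¬q both at v.
(One branch shown.) All branches close.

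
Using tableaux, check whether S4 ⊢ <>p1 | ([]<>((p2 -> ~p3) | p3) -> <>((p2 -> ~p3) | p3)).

Tableau for the negation ~(<>p1 | ([]<>((p2 -> ~p3) | p3) -> <>((p2 -> ~p3) | p3))):
1. ~(<>p1 | ([]<>((p2 -> ~p3) | p3) -> <>((p2 -> ~p3) | p3))), u
2. ~<>p1, u
3. ~([]<>((p2 -> ~p3) | p3) -> <>((p2 -> ~p3) | p3)), u
4. []<>((p2 -> ~p3) | p3), u
5. ~<>((p2 -> ~p3) | p3), u
6. ~p1, u
7. <>((p2 -> ~p3) | p3), u
8. ~((p2 -> ~p3) | p3), u
9. ~(p2 -> ~p3), u
10. ~p3, u
11. p2, u
12. p3, u
Accessibility: uRu
Branch closes: p3 and ~p3 both at u.
Every branch of the negation's tableau closes; the branch above is one of them.

Yes, valid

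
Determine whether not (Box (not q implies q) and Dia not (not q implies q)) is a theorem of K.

Tableau for the negation Box (not q implies q) and Dia not (not q implies q):
1. Box (not q implies q) and Dia not (not q implies q), w0
2. Box (not q implies q), w0
3. Dia not (not q implies q), w0
4. not (not q implies q), w1
5. not q, w1
6. not q implies q, w1
7. q, w1
Accessibility: w0Rw1
Branch closes: q and not q both at w1.
All branches of the negation close; one closing branch shown above.

Valid in K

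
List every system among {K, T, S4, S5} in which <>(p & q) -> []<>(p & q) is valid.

S5

S5-tableau for the negation ~(<>(p & q) -> []<>(p & q)):
1. ~(<>(p & q) -> []<>(p & q)), 0
2. <>(p & q), 0
3. ~[]<>(p & q), 0
4. p & q, 1
5. p, 1
6. q, 1
7. ~<>(p & q), 2
8. ~(p & q), 0
9. ~(p & q), 1
10. ~(p & q), 2
11. ~q, 0
12. ~q, 1
Accessibility: 0R0, 0R1, 0R2, 1R0, 1R1, 1R2, 2R0, 2R1, 2R2
Branch closes: q and ~q both at 1.
Every branch closes (one shown): valid in S5.
S4-tableau for the negation ~(<>(p & q) -> []<>(p & q)):
1. ~(<>(p & q) -> []<>(p & q)), 0
2. <>(p & q), 0
3. ~[]<>(p & q), 0
4. p & q, 1
5. p, 1
6. q, 1
7. ~<>(p & q), 2
8. ~(p & q), 2
9. ~q, 2
Accessibility: 0R0, 0R1, 0R2, 1R1, 2R2
Complete open branch: countermodel on an S4-frame, so not valid in S4, nor in K, T (the same frame is also a K-frame and a T-frame).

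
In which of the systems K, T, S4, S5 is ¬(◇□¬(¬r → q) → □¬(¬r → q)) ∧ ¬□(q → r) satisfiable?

K, T, S4

S5-tableau for the formula:
1. ¬(◇□¬(¬r → q) → □¬(¬r → q)) ∧ ¬□(q → r), w0
2. ¬(◇□¬(¬r → q) → □¬(¬r → q)), w0
3. ¬□(q → r), w0
4. ◇□¬(¬r → q), w0
5. ¬□¬(¬r → q), w0
6. ¬(q → r), w1
7. q, w1
8. ¬r, w1
9. □¬(¬r → q), w2
10. ¬(¬r → q), w0
11. ¬r, w0
12. ¬q, w0
13. ¬(¬r → q), w1
14. ¬q, w1
Accessibility: w0Rw0, w0Rw1, w0Rw2, w1Rw0, w1Rw1, w1Rw2, w2Rw0, w2Rw1, w2Rw2
Branch closes: q and ¬q both at w1.
Every branch closes (one shown): unsatisfiable in S5.
S4-tableau for the formula:
1. ¬(◇□¬(¬r → q) → □¬(¬r → q)) ∧ ¬□(q → r), w0
2. ¬(◇□¬(¬r → q) → □¬(¬r → q)), w0
3. ¬□(q → r), w0
4. ◇□¬(¬r → q), w0
5. ¬□¬(¬r → q), w0
6. ¬(q → r), w1
7. q, w1
8. ¬r, w1
9. □¬(¬r → q), w2
10. ¬(¬r → q), w2
11. ¬r, w2
12. ¬q, w2
13. ¬r → q, w3
14. q, w3
Accessibility: w0Rw0, w0Rw1, w0Rw2, w0Rw3, w1Rw1, w2Rw2, w3Rw3
Complete open branch: satisfiable in S4, hence also in K, T (this S4-model is also a K-model and a T-model).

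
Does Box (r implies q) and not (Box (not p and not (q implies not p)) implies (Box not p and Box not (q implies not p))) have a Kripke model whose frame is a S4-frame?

1. Box (r implies q) and not (Box (not p and not (q implies not p)) implies (Box not p and Box not (q implies not p))), w0
2. Box (r implies q), w0
3. not (Box (not p and not (q implies not p)) implies (Box not p and Box not (q implies not p))), w0
4. Box (not p and not (q implies not p)), w0
5. not (Box not p and Box not (q implies not p)), w0
6. r implies q, w0
7. not p and not (q implies not p), w0
8. not p, w0
9. not (q implies not p), w0
10. q, w0
11. p, w0
Accessibility: w0Rw0
Branch closes: p and not p both at w0.
Every branch closes; the branch above is one of them.

No, unsatisfiable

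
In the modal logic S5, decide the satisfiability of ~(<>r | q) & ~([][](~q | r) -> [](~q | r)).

1. ~(<>r | q) & ~([][](~q | r) -> [](~q | r)), 0
2. ~(<>r | q), 0
3. ~([][](~q | r) -> [](~q | r)), 0
4. ~<>r, 0
5. ~q, 0
6. [][](~q | r), 0
7. ~[](~q | r), 0
8. ~r, 0
9. [](~q | r), 0
10. ~q | r, 0
11. ~(~q | r), 1
12. q, 1
13. ~r, 1
14. [](~q | r), 1
15. ~q | r, 1
16. r, 1
Accessibility: 0R0, 0R1, 1R0, 1R1
Branch closes: r and ~r both at 1.
(One branch shown.) All branches close.

Unsatisfiable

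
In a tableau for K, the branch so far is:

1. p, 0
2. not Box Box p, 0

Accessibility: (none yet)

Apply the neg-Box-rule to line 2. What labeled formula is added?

a fresh world 1 with 0R1, and not Box p at 1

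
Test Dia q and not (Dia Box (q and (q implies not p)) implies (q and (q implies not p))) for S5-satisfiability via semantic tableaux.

1. Dia q and not (Dia Box (q and (q implies not p)) implies (q and (q implies not p))), u
2. Dia q, u
3. not (Dia Box (q and (q implies not p)) implies (q and (q implies not p))), u
4. Dia Box (q and (q implies not p)), u
5. not (q and (q implies not p)), u
6. not (q implies not p), u
7. q, u
8. p, u
9. q, v
10. Box (q and (q implies not p)), w
11. q and (q implies not p), u
12. q implies not p, u
13. q and (q implies not p), v
14. q implies not p, v
15. q and (q implies not p), w
16. q, w
17. q implies not p, w
18. not p, u
Accessibility: uRu, uRv, uRw, vRu, vRv, vRw, wRu, wRv, wRw
Branch closes: p and not p both at u.
All branches of the tableau close; one closing branch shown above.

Unsatisfiable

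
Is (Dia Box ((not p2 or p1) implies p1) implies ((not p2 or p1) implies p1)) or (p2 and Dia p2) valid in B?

Valid in B

Tableau for the negation not ((Dia Box ((not p2 or p1) implies p1) implies ((not p2 or p1) implies p1)) or (p2 and Dia p2)):
1. not ((Dia Box ((not p2 or p1) implies p1) implies ((not p2 or p1) implies p1)) or (p2 and Dia p2)), w0
2. not (Dia Box ((not p2 or p1) implies p1) implies ((not p2 or p1) implies p1)), w0
3. not (p2 and Dia p2), w0
4. Dia Box ((not p2 or p1) implies p1), w0
5. not ((not p2 or p1) implies p1), w0
6. not p2 or p1, w0
7. not p1, w0
8. not Dia p2, w0
9. not p2, w0
10. Box ((not p2 or p1) implies p1), w1
11. not p2, w1
12. (not p2 or p1) implies p1, w0
13. (not p2 or p1) implies p1, w1
14. not (not p2 or p1), w0
15. p2, w0
Accessibility: w0Rw0, w0Rw1, w1Rw0, w1Rw1
Branch closes: p2 and not p2 both at w0.
Every branch of the negation's tableau closes; the branch above is one of them.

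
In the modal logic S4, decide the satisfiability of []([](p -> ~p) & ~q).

Satisfiable (open branch found)

1. []([](p -> ~p) & ~q), 0
2. [](p -> ~p) & ~q, 0
3. [](p -> ~p), 0
4. ~q, 0
5. p -> ~p, 0
6. ~p, 0
Accessibility: 0R0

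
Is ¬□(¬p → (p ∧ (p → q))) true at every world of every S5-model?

Tableau for the negation □(¬p → (p ∧ (p → q))):
1. □(¬p → (p ∧ (p → q))), 0
2. ¬p → (p ∧ (p → q)), 0   [□-rule on 1 via 0R0]
3. p ∧ (p → q), 0   [→-rule on 2 (branches; this branch)]
4. p, 0   [∧-rule on 3]
5. p → q, 0   [∧-rule on 3]
6. q, 0   [→-rule on 5 (branches; this branch)]
Accessibility: 0R0
The negation has an open branch (countermodel exists).

Invalid (countermodel exists)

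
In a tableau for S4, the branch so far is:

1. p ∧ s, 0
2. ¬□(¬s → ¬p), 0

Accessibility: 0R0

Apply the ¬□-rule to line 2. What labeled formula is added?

a fresh world 1 with 0R1, and ¬(¬s → ¬p) at 1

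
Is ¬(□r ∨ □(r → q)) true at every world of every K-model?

Tableau for the negation □r ∨ □(r → q):
1. □r ∨ □(r → q), 0
2. □(r → q), 0   [∨-rule on 1 (branches; this branch)]
The negation has an open branch (countermodel exists).

No, not valid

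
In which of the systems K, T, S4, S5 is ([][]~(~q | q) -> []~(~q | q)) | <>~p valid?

K-tableau for the negation ~(([][]~(~q | q) -> []~(~q | q)) | <>~p):
1. ~(([][]~(~q | q) -> []~(~q | q)) | <>~p), 0
2. ~([][]~(~q | q) -> []~(~q | q)), 0
3. ~<>~p, 0
4. [][]~(~q | q), 0
5. ~[]~(~q | q), 0
6. ~q | q, 1
7. p, 1
8. []~(~q | q), 1
9. q, 1
Accessibility: 0R1
Complete open branch: countermodel on a K-frame, so not valid in K.
T-tableau for the negation ~(([][]~(~q | q) -> []~(~q | q)) | <>~p):
1. ~(([][]~(~q | q) -> []~(~q | q)) | <>~p), 0
2. ~([][]~(~q | q) -> []~(~q | q)), 0
3. ~<>~p, 0
4. [][]~(~q | q), 0
5. ~[]~(~q | q), 0
6. p, 0
7. []~(~q | q), 0
8. ~(~q | q), 0
9. q, 0
10. ~q, 0
Accessibility: 0R0
Branch closes: q and ~q both at 0.
Every branch closes (one shown): valid in T, hence also in S4, S5 (every theorem of T is a theorem of S4 and S5).

T, S4, S5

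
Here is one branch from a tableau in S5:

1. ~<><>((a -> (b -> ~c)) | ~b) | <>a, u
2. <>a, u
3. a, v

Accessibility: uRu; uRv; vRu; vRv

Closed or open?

No, open

No atom appears with both signs at the same world.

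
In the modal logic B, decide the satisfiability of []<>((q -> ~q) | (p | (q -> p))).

Satisfiable (open branch found)

1. []<>((q -> ~q) | (p | (q -> p))), u
2. <>((q -> ~q) | (p | (q -> p))), u
3. (q -> ~q) | (p | (q -> p)), v
4. <>((q -> ~q) | (p | (q -> p))), v
5. p | (q -> p), v
6. q -> p, v
7. p, v
8. (q -> ~q) | (p | (q -> p)), w
9. p | (q -> p), w
10. q -> p, w
11. p, w
Accessibility: uRu, uRv, vRu, vRv, vRw, wRv, wRw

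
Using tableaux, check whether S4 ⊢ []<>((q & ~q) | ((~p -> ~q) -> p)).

Tableau for the negation ~[]<>((q & ~q) | ((~p -> ~q) -> p)):
1. ~[]<>((q & ~q) | ((~p -> ~q) -> p)), 0
2. ~<>((q & ~q) | ((~p -> ~q) -> p)), 1
3. ~((q & ~q) | ((~p -> ~q) -> p)), 1
4. ~(q & ~q), 1
5. ~((~p -> ~q) -> p), 1
6. ~p -> ~q, 1
7. ~p, 1
8. ~q, 1
Accessibility: 0R0, 0R1, 1R1
The negation has an open branch (countermodel exists).

No, not valid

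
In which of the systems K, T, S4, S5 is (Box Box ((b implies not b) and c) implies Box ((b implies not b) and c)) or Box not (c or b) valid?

K-tableau for the negation not ((Box Box ((b implies not b) and c) implies Box ((b implies not b) and c)) or Box not (c or b)):
1. not ((Box Box ((b implies not b) and c) implies Box ((b implies not b) and c)) or Box not (c or b)), 0
2. not (Box Box ((b implies not b) and c) implies Box ((b implies not b) and c)), 0   [neg-or-rule on 1]
3. not Box not (c or b), 0   [neg-or-rule on 1]
4. Box Box ((b implies not b) and c), 0   [neg-implies-rule on 2]
5. not Box ((b implies not b) and c), 0   [neg-implies-rule on 2]
6. c or b, 1   [neg-Box-rule on 3: fresh world 1, 0R1]
7. Box ((b implies not b) and c), 1   [Box-rule on 4 via 0R1]
8. b, 1   [or-rule on 6 (branches; this branch)]
9. not ((b implies not b) and c), 2   [neg-Box-rule on 5: fresh world 2, 0R2]
10. Box ((b implies not b) and c), 2   [Box-rule on 4 via 0R2]
11. not c, 2   [neg-and-rule on 9 (branches; this branch)]
Accessibility: 0R1, 0R2
Complete open branch: countermodel on a K-frame, so not valid in K.
T-tableau for the negation not ((Box Box ((b implies not b) and c) implies Box ((b implies not b) and c)) or Box not (c or b)):
1. not ((Box Box ((b implies not b) and c) implies Box ((b implies not b) and c)) or Box not (c or b)), 0
2. not (Box Box ((b implies not b) and c) implies Box ((b implies not b) and c)), 0   [neg-or-rule on 1]
3. not Box not (c or b), 0   [neg-or-rule on 1]
4. Box Box ((b implies not b) and c), 0   [neg-implies-rule on 2]
5. not Box ((b implies not b) and c), 0   [neg-implies-rule on 2]
6. Box ((b implies not b) and c), 0   [Box-rule on 4 via 0R0]
7. (b implies not b) and c, 0   [Box-rule on 6 via 0R0]
8. b implies not b, 0   [and-rule on 7]
9. c, 0   [and-rule on 7]
10. not b, 0   [implies-rule on 8 (branches; this branch)]
11. c or b, 1   [neg-Box-rule on 3: fresh world 1, 0R1]
12. Box ((b implies not b) and c), 1   [Box-rule on 4 via 0R1]
13. (b implies not b) and c, 1   [Box-rule on 6 via 0R1]
14. b implies not b, 1   [and-rule on 13]
15. c, 1   [and-rule on 13]
16. not b, 1   [implies-rule on 14 (branches; this branch)]
17. not ((b implies not b) and c), 2   [neg-Box-rule on 5: fresh world 2, 0R2]
18. Box ((b implies not b) and c), 2   [Box-rule on 4 via 0R2]
19. (b implies not b) and c, 2   [Box-rule on 6 via 0R2]
20. b implies not b, 2   [and-rule on 19]
21. c, 2   [and-rule on 19]
22. not (b implies not b), 2   [neg-and-rule on 17 (branches; this branch)]
23. b, 2   [neg-implies-rule on 22]
24. not b, 2   [implies-rule on 20 (branches; this branch)]
Accessibility: 0R0, 0R1, 0R2, 1R1, 2R2
Branch closes: b and not b both at 2.
Every branch closes (one shown): valid in T, hence also in S4, S5 (every theorem of T is a theorem of S4 and S5).

T, S4, S5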